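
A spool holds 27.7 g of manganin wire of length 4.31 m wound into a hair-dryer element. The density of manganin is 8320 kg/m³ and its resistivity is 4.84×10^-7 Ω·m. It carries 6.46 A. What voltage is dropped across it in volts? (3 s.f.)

A = m/(density·L) = 0.0277/(8320×4.31) = 7.7247e-07 m²
R = ρL/A = (4.84×10^-7)(4.31)/(7.7247e-07) = 2.7 Ω
V = IR = 6.46 × 2.7 = 17.4 V

17.4 V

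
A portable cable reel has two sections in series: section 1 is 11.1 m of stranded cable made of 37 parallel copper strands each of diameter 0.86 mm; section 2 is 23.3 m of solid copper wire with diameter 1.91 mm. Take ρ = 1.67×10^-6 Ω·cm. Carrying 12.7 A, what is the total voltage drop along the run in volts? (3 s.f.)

ρ = 1.67×10^-6 Ω·cm = 1.67×10^-8 Ω·m
Section 1: A_strand = π(4.3000e-04)² = 5.809e-07 m²; R₁ = ρL/(N·A_s) = (1.67×10^-8)(11.1)/(37×5.809e-07) = 0.008625 Ω
Section 2: A = π(d/2)² = π(9.5500e-04 m)² = 2.865e-06 m²
R₂ = (1.67×10^-8)(23.3)/(2.865e-06) = 0.1358 Ω
R = R₁ + R₂ = 0.1444 Ω
V = IR = 12.7 × 0.1444 = 1.83 V

1.83 V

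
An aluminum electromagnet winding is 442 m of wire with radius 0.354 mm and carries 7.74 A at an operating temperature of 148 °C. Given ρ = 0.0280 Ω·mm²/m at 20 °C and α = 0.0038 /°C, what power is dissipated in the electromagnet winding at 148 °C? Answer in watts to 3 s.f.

ρ = 0.0280 Ω·mm²/m = 2.80×10^-8 Ω·m
A = πr² = π(3.5400e-04 m)² = 3.937e-07 m²
R₍20₎ = ρL/A = (2.80×10^-8)(442)/(3.937e-07) = 31.44 Ω
R₍148₎ = R₍20₎(1 + αΔT) = 31.44 × (1 + 0.0038×128) = 46.73 Ω
P = I²R = (7.74)² × 46.73 = 2800 W

2800 W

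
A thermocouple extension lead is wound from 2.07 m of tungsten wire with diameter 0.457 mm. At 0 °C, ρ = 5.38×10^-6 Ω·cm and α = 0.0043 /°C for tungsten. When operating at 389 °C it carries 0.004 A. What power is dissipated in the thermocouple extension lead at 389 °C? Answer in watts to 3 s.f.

ρ = 5.38×10^-6 Ω·cm = 5.38×10^-8 Ω·m
A = π(d/2)² = π(2.2850e-04 m)² = 1.640e-07 m²
R₍0₎ = ρL/A = (5.38×10^-8)(2.07)/(1.640e-07) = 0.6789 Ω
R₍389₎ = R₍0₎(1 + αΔT) = 0.6789 × (1 + 0.0043×389) = 1.815 Ω
P = I²R = (0.004)² × 1.815 = 2.90×10^-5 W

2.90×10^-5 W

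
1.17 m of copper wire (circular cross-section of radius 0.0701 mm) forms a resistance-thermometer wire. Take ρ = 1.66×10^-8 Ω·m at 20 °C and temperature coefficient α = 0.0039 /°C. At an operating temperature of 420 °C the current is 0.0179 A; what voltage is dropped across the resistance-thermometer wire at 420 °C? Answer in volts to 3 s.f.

A = πr² = π(7.0100e-05 m)² = 1.544e-08 m²
R₍20₎ = ρL/A = (1.66×10^-8)(1.17)/(1.544e-08) = 1.258 Ω
R₍420₎ = R₍20₎(1 + αΔT) = 1.258 × (1 + 0.0039×400) = 3.221 Ω
V = IR = 0.0179 × 3.221 = 0.0577 V

0.0577 V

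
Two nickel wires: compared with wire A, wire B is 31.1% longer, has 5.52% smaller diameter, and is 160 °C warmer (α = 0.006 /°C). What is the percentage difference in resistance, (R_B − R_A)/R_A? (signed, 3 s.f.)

R ∝ ρL/d² with ρ ∝ (1+αΔT), so R_B/R_A = (1 + 31.1/100) × (1 − 5.52/100)⁻² × (1 + 0.006×160)
= 1.311 × 1.12 × 1.96 = 2.879
(R_B − R_A)/R_A = 2.879 − 1 = 188%

188%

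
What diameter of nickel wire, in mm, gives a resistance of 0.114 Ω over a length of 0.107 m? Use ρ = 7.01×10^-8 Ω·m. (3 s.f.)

0.289 mm

A = ρL/R = (7.01×10^-8)(0.107)/(0.114) = 6.580e-08 m²
d = 2√(A/π) = 2.894e-04 m = 0.289 mm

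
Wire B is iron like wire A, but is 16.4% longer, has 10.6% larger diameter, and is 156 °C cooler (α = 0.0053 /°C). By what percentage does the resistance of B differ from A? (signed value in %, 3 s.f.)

-83.5%

R ∝ ρL/d² with ρ ∝ (1+αΔT), so R_B/R_A = (1 + 16.4/100) × (1 + 10.6/100)⁻² × (1 − 0.0053×156)
= 1.164 × 0.8175 × 0.1732 = 0.1648
(R_B − R_A)/R_A = 0.1648 − 1 = -83.5%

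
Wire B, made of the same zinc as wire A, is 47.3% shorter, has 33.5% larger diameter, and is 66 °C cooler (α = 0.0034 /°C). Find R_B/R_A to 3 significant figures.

0.229

R ∝ ρL/d² with ρ ∝ (1+αΔT), so R_B/R_A = (1 − 47.3/100) × (1 + 33.5/100)⁻² × (1 − 0.0034×66)
= 0.527 × 0.5611 × 0.7756 = 0.229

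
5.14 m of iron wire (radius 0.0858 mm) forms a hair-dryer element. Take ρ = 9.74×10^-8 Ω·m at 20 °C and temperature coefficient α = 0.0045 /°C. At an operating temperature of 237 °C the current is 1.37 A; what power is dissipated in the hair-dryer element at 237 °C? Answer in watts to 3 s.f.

80.3 W

A = πr² = π(8.5800e-05 m)² = 2.313e-08 m²
R₍20₎ = ρL/A = (9.74×10^-8)(5.14)/(2.313e-08) = 21.65 Ω
R₍237₎ = R₍20₎(1 + αΔT) = 21.65 × (1 + 0.0045×217) = 42.79 Ω
P = I²R = (1.37)² × 42.79 = 80.3 W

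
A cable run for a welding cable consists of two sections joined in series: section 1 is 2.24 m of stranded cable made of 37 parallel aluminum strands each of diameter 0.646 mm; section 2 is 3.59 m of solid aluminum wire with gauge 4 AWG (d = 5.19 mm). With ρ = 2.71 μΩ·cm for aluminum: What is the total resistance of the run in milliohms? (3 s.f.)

ρ = 2.71 μΩ·cm = 2.71×10^-8 Ω·m
Section 1: A_strand = π(3.2300e-04)² = 3.278e-07 m²; R₁ = ρL/(N·A_s) = (2.71×10^-8)(2.24)/(37×3.278e-07) = 0.005006 Ω
Section 2: A = π(5.19/2 mm)² = π(2.5950e-03 m)² = 2.116e-05 m²
R₂ = (2.71×10^-8)(3.59)/(2.116e-05) = 0.004599 Ω
R = R₁ + R₂ = 9.60 mΩ

9.60 mΩ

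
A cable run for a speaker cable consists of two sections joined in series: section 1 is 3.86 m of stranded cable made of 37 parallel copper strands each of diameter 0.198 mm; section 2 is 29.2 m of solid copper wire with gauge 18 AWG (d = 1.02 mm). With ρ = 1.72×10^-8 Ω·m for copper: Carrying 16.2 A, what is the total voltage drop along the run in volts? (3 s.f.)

10.9 V

Section 1: A_strand = π(9.9000e-05)² = 3.079e-08 m²; R₁ = ρL/(N·A_s) = (1.72×10^-8)(3.86)/(37×3.079e-08) = 0.05828 Ω
Section 2: A = π(1.02/2 mm)² = π(5.1000e-04 m)² = 8.171e-07 m²
R₂ = (1.72×10^-8)(29.2)/(8.171e-07) = 0.6146 Ω
R = R₁ + R₂ = 0.6729 Ω
V = IR = 16.2 × 0.6729 = 10.9 V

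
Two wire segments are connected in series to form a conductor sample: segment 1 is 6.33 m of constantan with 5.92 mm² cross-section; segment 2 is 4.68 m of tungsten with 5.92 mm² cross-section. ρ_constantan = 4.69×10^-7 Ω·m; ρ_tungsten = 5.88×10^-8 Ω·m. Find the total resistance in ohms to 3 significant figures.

Segment 1: A = 5.92 mm² = 5.920e-06 m²
R₁ = ρL/A = (4.69×10^-7)(6.33)/(5.920e-06) = 0.5015 Ω
R₂ = (5.88×10^-8)(4.68)/(5.920e-06) = 0.04648 Ω
R = R₁ + R₂ = 0.548 Ω

0.548 Ω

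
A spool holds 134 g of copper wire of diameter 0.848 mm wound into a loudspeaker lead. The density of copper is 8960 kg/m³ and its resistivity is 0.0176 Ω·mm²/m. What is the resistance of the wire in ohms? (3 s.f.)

ρ = 0.0176 Ω·mm²/m = 1.76×10^-8 Ω·m
A = π(d/2)² = π(4.2400e-04 m)² = 5.6478e-07 m²
L = m/(density·A) = 0.134/(8960×5.6478e-07) = 26.48 m
R = ρL/A = (1.76×10^-8)(26.48)/(5.6478e-07) = 0.825 Ω

0.825 Ω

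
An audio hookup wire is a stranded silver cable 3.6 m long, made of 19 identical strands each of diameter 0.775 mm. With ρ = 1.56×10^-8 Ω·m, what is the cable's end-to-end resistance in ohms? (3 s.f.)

0.00627 Ω

A_strand = π(3.8750e-04 m)² = 4.717e-07 m²
R_strand = ρL/A = (1.56×10^-8)(3.6)/(4.717e-07) = 0.1191 Ω
R_total = R_strand/N = 0.1191/19 = 0.00627 Ω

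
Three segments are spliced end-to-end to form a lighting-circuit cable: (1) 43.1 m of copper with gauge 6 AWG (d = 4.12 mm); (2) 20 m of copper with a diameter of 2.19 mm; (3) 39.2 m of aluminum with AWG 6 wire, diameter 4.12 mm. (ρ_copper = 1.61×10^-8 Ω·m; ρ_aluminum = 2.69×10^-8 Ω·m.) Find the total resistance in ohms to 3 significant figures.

0.217 Ω

Seg 1: A = π(4.12/2 mm)² = π(2.0600e-03 m)² = 1.333e-05 m²
R_1 = (1.61×10^-8)(43.1)/(1.333e-05) = 0.05205 Ω
Seg 2: A = π(d/2)² = π(1.0950e-03 m)² = 3.767e-06 m²
R_2 = (1.61×10^-8)(20)/(3.767e-06) = 0.08548 Ω
Seg 3: A = π(4.12/2 mm)² = π(2.0600e-03 m)² = 1.333e-05 m²
R_3 = (2.69×10^-8)(39.2)/(1.333e-05) = 0.0791 Ω
R_total = R_1 + R_2 + R_3 = 0.217 Ω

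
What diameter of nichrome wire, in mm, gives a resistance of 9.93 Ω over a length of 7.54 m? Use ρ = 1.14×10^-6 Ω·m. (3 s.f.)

A = ρL/R = (1.14×10^-6)(7.54)/(9.93) = 8.656e-07 m²
d = 2√(A/π) = 1.050e-03 m = 1.05 mm

1.05 mm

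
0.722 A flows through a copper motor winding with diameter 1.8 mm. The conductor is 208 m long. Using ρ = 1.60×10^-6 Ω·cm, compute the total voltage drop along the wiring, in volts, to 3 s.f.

ρ = 1.60×10^-6 Ω·cm = 1.60×10^-8 Ω·m
A = π(d/2)² = π(9.0000e-04 m)² = 2.545e-06 m²
R = ρL/A = (1.60×10^-8)(208)/(2.545e-06) = 1.308 Ω
V = IR = 0.722 × 1.308 = 0.944 V

0.944 V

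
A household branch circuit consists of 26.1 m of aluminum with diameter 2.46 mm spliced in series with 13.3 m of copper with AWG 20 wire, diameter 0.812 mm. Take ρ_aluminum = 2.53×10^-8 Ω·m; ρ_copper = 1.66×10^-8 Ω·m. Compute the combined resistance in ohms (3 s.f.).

0.565 Ω

Segment 1: A = π(d/2)² = π(1.2300e-03 m)² = 4.753e-06 m²
R₁ = ρL/A = (2.53×10^-8)(26.1)/(4.753e-06) = 0.1389 Ω
Segment 2: A = π(0.812/2 mm)² = π(4.0600e-04 m)² = 5.178e-07 m²
R₂ = (1.66×10^-8)(13.3)/(5.178e-07) = 0.4263 Ω
R = R₁ + R₂ = 0.565 Ω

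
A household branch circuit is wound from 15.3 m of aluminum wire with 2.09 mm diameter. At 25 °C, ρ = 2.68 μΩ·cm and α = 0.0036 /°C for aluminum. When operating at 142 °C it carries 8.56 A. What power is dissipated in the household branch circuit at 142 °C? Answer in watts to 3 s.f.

12.4 W

ρ = 2.68 μΩ·cm = 2.68×10^-8 Ω·m
A = π(d/2)² = π(1.0450e-03 m)² = 3.431e-06 m²
R₍25₎ = ρL/A = (2.68×10^-8)(15.3)/(3.431e-06) = 0.1195 Ω
R₍142₎ = R₍25₎(1 + αΔT) = 0.1195 × (1 + 0.0036×117) = 0.1699 Ω
P = I²R = (8.56)² × 0.1699 = 12.4 W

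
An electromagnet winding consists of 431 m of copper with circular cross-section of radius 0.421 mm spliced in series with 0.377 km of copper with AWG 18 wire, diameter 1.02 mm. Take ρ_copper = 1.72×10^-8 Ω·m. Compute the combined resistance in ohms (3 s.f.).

21.2 Ω

Segment 1: A = πr² = π(4.2100e-04 m)² = 5.568e-07 m²
R₁ = ρL/A = (1.72×10^-8)(431)/(5.568e-07) = 13.31 Ω
Segment 2: A = π(1.02/2 mm)² = π(5.1000e-04 m)² = 8.171e-07 m²
R₂ = (1.72×10^-8)(377)/(8.171e-07) = 7.936 Ω
R = R₁ + R₂ = 21.2 Ω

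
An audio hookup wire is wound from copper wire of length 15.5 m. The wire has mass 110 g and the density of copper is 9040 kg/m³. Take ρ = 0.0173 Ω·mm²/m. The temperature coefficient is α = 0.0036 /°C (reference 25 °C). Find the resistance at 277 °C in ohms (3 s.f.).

0.651 Ω

ρ = 0.0173 Ω·mm²/m = 1.73×10^-8 Ω·m
A = m/(density·L) = 0.11/(9040×15.5) = 7.8504e-07 m²
R = ρL/A = (1.73×10^-8)(15.5)/(7.8504e-07) = 0.3416 Ω
R(277 °C) = 0.3416 × (1 + 0.0036×252) = 0.651 Ω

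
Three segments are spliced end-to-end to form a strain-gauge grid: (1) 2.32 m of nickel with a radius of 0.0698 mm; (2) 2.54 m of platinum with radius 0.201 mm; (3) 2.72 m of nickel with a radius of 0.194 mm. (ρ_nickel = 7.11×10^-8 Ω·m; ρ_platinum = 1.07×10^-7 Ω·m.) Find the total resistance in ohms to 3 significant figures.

Seg 1: A = πr² = π(6.9800e-05 m)² = 1.531e-08 m²
R_1 = (7.11×10^-8)(2.32)/(1.531e-08) = 10.78 Ω
Seg 2: A = πr² = π(2.0100e-04 m)² = 1.269e-07 m²
R_2 = (1.07×10^-7)(2.54)/(1.269e-07) = 2.141 Ω
Seg 3: A = πr² = π(1.9400e-04 m)² = 1.182e-07 m²
R_3 = (7.11×10^-8)(2.72)/(1.182e-07) = 1.636 Ω
R_total = R_1 + R_2 + R_3 = 14.6 Ω

14.6 Ω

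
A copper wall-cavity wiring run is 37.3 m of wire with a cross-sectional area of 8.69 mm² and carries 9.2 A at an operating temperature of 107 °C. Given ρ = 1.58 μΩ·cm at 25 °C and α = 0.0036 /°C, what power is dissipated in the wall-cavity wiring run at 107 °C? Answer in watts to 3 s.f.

ρ = 1.58 μΩ·cm = 1.58×10^-8 Ω·m
A = 8.69 mm² = 8.690e-06 m²
R₍25₎ = ρL/A = (1.58×10^-8)(37.3)/(8.690e-06) = 0.06782 Ω
R₍107₎ = R₍25₎(1 + αΔT) = 0.06782 × (1 + 0.0036×82) = 0.08784 Ω
P = I²R = (9.2)² × 0.08784 = 7.43 W

7.43 W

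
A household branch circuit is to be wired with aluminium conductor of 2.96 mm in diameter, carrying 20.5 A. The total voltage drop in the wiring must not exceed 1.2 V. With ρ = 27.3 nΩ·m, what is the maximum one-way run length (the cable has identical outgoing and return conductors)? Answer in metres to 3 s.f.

ρ = 27.3 nΩ·m = 2.73×10^-8 Ω·m
A = π(d/2)² = π(1.4800e-03 m)² = 6.881e-06 m²
L_max = V_max·A/(2·ρI) = (1.2)(6.881e-06)/(2×2.73×10^-8×20.5) = 7.38 m

7.38 m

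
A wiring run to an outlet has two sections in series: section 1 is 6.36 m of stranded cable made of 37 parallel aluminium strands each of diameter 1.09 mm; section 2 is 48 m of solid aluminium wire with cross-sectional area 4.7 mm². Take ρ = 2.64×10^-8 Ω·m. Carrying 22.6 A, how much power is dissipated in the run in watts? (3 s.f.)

140 W

Section 1: A_strand = π(5.4500e-04)² = 9.331e-07 m²; R₁ = ρL/(N·A_s) = (2.64×10^-8)(6.36)/(37×9.331e-07) = 0.004863 Ω
Section 2: A = 4.7 mm² = 4.700e-06 m²
R₂ = (2.64×10^-8)(48)/(4.700e-06) = 0.2696 Ω
R = R₁ + R₂ = 0.2745 Ω
P = I²R = (22.6)² × 0.2745 = 140 W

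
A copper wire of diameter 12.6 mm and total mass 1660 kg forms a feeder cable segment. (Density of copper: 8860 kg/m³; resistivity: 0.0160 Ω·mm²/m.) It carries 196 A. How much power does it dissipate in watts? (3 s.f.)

ρ = 0.0160 Ω·mm²/m = 1.60×10^-8 Ω·m
A = π(d/2)² = π(6.3000e-03 m)² = 1.2469e-04 m²
L = m/(density·A) = 1660/(8860×1.2469e-04) = 1503 m
R = ρL/A = (1.60×10^-8)(1503)/(1.2469e-04) = 0.1928 Ω
P = I²R = (196)² × 0.1928 = 7410 W

7410 W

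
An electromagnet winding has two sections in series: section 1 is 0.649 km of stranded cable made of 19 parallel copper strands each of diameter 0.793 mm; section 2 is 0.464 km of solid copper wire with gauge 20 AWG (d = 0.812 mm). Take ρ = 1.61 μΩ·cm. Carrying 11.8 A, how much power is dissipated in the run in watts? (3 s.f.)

2160 W

ρ = 1.61 μΩ·cm = 1.61×10^-8 Ω·m
Section 1: A_strand = π(3.9650e-04)² = 4.939e-07 m²; R₁ = ρL/(N·A_s) = (1.61×10^-8)(649)/(19×4.939e-07) = 1.113 Ω
Section 2: A = π(0.812/2 mm)² = π(4.0600e-04 m)² = 5.178e-07 m²
R₂ = (1.61×10^-8)(464)/(5.178e-07) = 14.43 Ω
R = R₁ + R₂ = 15.54 Ω
P = I²R = (11.8)² × 15.54 = 2160 W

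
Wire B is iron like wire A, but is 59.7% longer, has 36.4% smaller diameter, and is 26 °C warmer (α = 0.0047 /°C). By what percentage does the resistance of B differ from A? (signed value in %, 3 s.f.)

R ∝ ρL/d² with ρ ∝ (1+αΔT), so R_B/R_A = (1 + 59.7/100) × (1 − 36.4/100)⁻² × (1 + 0.0047×26)
= 1.597 × 2.472 × 1.122 = 4.431
(R_B − R_A)/R_A = 4.431 − 1 = 343%

343%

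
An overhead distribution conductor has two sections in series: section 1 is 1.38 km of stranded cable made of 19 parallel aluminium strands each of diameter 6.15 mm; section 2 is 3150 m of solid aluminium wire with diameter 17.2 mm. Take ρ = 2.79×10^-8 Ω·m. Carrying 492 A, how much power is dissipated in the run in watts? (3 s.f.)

Section 1: A_strand = π(3.0750e-03)² = 2.971e-05 m²; R₁ = ρL/(N·A_s) = (2.79×10^-8)(1380)/(19×2.971e-05) = 0.06822 Ω
Section 2: A = π(d/2)² = π(8.6000e-03 m)² = 2.324e-04 m²
R₂ = (2.79×10^-8)(3150)/(2.324e-04) = 0.3782 Ω
R = R₁ + R₂ = 0.4465 Ω
P = I²R = (492)² × 0.4465 = 1.08×10^5 W

1.08×10^5 W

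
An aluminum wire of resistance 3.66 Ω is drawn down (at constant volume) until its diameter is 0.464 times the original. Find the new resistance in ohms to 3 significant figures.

Volume constant ⇒ L' = L/r² with r = 0.464. R' = ρL'/A' = ρ(L/r²)/(πr²d₀²/4) = R/r⁴.
R' = 21.57 × 3.66 = 79.0 Ω

79.0 Ω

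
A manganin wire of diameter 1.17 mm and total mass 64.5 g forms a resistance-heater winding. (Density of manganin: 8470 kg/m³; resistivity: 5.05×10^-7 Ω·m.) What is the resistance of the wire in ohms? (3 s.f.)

A = π(d/2)² = π(5.8500e-04 m)² = 1.0751e-06 m²
L = m/(density·A) = 0.0645/(8470×1.0751e-06) = 7.083 m
R = ρL/A = (5.05×10^-7)(7.083)/(1.0751e-06) = 3.33 Ω

3.33 Ω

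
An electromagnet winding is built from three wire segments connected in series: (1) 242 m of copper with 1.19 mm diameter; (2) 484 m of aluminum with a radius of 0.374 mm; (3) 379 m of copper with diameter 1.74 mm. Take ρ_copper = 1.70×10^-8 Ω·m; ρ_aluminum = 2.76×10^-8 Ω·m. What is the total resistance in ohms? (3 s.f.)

Seg 1: A = π(d/2)² = π(5.9500e-04 m)² = 1.112e-06 m²
R_1 = (1.70×10^-8)(242)/(1.112e-06) = 3.699 Ω
Seg 2: A = πr² = π(3.7400e-04 m)² = 4.394e-07 m²
R_2 = (2.76×10^-8)(484)/(4.394e-07) = 30.4 Ω
Seg 3: A = π(d/2)² = π(8.7000e-04 m)² = 2.378e-06 m²
R_3 = (1.70×10^-8)(379)/(2.378e-06) = 2.71 Ω
R_total = R_1 + R_2 + R_3 = 36.8 Ω

36.8 Ω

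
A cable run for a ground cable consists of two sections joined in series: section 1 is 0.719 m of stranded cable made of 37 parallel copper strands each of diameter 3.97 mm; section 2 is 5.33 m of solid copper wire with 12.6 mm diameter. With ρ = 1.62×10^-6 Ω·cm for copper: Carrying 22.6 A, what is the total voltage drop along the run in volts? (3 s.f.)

0.0162 V

ρ = 1.62×10^-6 Ω·cm = 1.62×10^-8 Ω·m
Section 1: A_strand = π(1.9850e-03)² = 1.238e-05 m²; R₁ = ρL/(N·A_s) = (1.62×10^-8)(0.719)/(37×1.238e-05) = 2.543×10^-5 Ω
Section 2: A = π(d/2)² = π(6.3000e-03 m)² = 1.247e-04 m²
R₂ = (1.62×10^-8)(5.33)/(1.247e-04) = 6.925×10^-4 Ω
R = R₁ + R₂ = 7.179×10^-4 Ω
V = IR = 22.6 × 7.179×10^-4 = 0.0162 V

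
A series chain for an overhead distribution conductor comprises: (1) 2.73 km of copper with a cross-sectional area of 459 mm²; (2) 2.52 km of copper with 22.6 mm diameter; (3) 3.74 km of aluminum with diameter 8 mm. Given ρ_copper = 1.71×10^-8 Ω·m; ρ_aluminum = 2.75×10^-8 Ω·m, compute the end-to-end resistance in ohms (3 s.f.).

2.26 Ω

Seg 1: A = 459 mm² = 4.590e-04 m²
R_1 = (1.71×10^-8)(2730)/(4.590e-04) = 0.1017 Ω
Seg 2: A = π(d/2)² = π(1.1300e-02 m)² = 4.011e-04 m²
R_2 = (1.71×10^-8)(2520)/(4.011e-04) = 0.1074 Ω
Seg 3: A = π(d/2)² = π(4.0000e-03 m)² = 5.027e-05 m²
R_3 = (2.75×10^-8)(3740)/(5.027e-05) = 2.046 Ω
R_total = R_1 + R_2 + R_3 = 2.26 Ω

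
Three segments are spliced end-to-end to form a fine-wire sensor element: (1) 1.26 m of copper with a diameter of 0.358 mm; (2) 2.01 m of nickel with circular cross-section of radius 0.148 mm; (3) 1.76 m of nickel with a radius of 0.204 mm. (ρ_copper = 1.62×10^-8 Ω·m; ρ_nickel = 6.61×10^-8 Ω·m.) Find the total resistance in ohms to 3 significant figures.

3.02 Ω

Seg 1: A = π(d/2)² = π(1.7900e-04 m)² = 1.007e-07 m²
R_1 = (1.62×10^-8)(1.26)/(1.007e-07) = 0.2028 Ω
Seg 2: A = πr² = π(1.4800e-04 m)² = 6.881e-08 m²
R_2 = (6.61×10^-8)(2.01)/(6.881e-08) = 1.931 Ω
Seg 3: A = πr² = π(2.0400e-04 m)² = 1.307e-07 m²
R_3 = (6.61×10^-8)(1.76)/(1.307e-07) = 0.8898 Ω
R_total = R_1 + R_2 + R_3 = 3.02 Ω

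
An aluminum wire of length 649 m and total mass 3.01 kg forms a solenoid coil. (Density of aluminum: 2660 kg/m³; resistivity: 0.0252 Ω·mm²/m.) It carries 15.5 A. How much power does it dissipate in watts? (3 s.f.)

2250 W

ρ = 0.0252 Ω·mm²/m = 2.52×10^-8 Ω·m
A = m/(density·L) = 3.01/(2660×649) = 1.7436e-06 m²
R = ρL/A = (2.52×10^-8)(649)/(1.7436e-06) = 9.38 Ω
P = I²R = (15.5)² × 9.38 = 2250 W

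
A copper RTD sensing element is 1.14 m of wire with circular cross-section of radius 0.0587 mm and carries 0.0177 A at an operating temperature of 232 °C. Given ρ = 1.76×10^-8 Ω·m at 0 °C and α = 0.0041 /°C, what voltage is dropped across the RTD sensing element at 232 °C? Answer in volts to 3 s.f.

A = πr² = π(5.8700e-05 m)² = 1.082e-08 m²
R₍0₎ = ρL/A = (1.76×10^-8)(1.14)/(1.082e-08) = 1.853 Ω
R₍232₎ = R₍0₎(1 + αΔT) = 1.853 × (1 + 0.0041×232) = 3.617 Ω
V = IR = 0.0177 × 3.617 = 0.0640 V

0.0640 V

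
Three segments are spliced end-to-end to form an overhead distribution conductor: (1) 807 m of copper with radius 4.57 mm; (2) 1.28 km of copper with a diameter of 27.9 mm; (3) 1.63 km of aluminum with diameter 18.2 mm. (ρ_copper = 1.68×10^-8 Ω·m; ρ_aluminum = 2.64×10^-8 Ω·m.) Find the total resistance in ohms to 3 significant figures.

0.407 Ω

Seg 1: A = πr² = π(4.5700e-03 m)² = 6.561e-05 m²
R_1 = (1.68×10^-8)(807)/(6.561e-05) = 0.2066 Ω
Seg 2: A = π(d/2)² = π(1.3950e-02 m)² = 6.114e-04 m²
R_2 = (1.68×10^-8)(1280)/(6.114e-04) = 0.03517 Ω
Seg 3: A = π(d/2)² = π(9.1000e-03 m)² = 2.602e-04 m²
R_3 = (2.64×10^-8)(1630)/(2.602e-04) = 0.1654 Ω
R_total = R_1 + R_2 + R_3 = 0.407 Ω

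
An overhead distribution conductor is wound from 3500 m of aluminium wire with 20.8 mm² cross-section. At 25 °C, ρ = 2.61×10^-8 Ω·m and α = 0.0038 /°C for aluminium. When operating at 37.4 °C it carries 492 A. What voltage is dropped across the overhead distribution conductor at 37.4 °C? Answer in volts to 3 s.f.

2260 V

A = 20.8 mm² = 2.080e-05 m²
R₍25₎ = ρL/A = (2.61×10^-8)(3500)/(2.080e-05) = 4.392 Ω
R₍37.4₎ = R₍25₎(1 + αΔT) = 4.392 × (1 + 0.0038×12.4) = 4.599 Ω
V = IR = 492 × 4.599 = 2260 V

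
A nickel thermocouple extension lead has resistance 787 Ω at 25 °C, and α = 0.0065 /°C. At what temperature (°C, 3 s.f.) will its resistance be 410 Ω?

-48.7 °C

R = R₀(1 + α(T − T₀)) ⇒ T = T₀ + (R/R₀ − 1)/α
T = 25 + (410/787 − 1)/0.0065 = 25 + (-0.479)/0.0065 = -48.7 °C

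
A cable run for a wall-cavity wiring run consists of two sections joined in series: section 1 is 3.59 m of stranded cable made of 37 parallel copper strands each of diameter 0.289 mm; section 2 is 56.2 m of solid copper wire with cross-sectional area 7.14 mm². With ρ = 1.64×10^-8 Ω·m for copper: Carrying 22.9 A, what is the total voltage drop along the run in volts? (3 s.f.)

3.51 V

Section 1: A_strand = π(1.4450e-04)² = 6.560e-08 m²; R₁ = ρL/(N·A_s) = (1.64×10^-8)(3.59)/(37×6.560e-08) = 0.02426 Ω
Section 2: A = 7.14 mm² = 7.140e-06 m²
R₂ = (1.64×10^-8)(56.2)/(7.140e-06) = 0.1291 Ω
R = R₁ + R₂ = 0.1533 Ω
V = IR = 22.9 × 0.1533 = 3.51 V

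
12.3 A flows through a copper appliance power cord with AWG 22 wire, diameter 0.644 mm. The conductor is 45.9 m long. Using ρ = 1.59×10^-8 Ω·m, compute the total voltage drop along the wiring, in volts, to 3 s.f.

A = π(0.644/2 mm)² = π(3.2200e-04 m)² = 3.257e-07 m²
R = ρL/A = (1.59×10^-8)(45.9)/(3.257e-07) = 2.241 Ω
V = IR = 12.3 × 2.241 = 27.6 V

27.6 V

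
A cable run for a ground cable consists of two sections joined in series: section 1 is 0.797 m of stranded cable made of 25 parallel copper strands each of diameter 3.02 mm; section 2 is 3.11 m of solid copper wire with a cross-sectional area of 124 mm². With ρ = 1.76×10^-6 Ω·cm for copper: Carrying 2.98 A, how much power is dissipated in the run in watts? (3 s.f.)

ρ = 1.76×10^-6 Ω·cm = 1.76×10^-8 Ω·m
Section 1: A_strand = π(1.5100e-03)² = 7.163e-06 m²; R₁ = ρL/(N·A_s) = (1.76×10^-8)(0.797)/(25×7.163e-06) = 7.833×10^-5 Ω
Section 2: A = 124 mm² = 1.240e-04 m²
R₂ = (1.76×10^-8)(3.11)/(1.240e-04) = 4.414×10^-4 Ω
R = R₁ + R₂ = 5.197×10^-4 Ω
P = I²R = (2.98)² × 5.197×10^-4 = 0.00462 W

0.00462 W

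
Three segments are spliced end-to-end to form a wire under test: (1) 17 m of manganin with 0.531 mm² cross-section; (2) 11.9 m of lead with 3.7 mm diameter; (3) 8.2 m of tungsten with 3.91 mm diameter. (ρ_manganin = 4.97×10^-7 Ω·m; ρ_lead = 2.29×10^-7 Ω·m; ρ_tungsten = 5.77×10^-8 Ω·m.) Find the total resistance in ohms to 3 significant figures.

16.2 Ω

Seg 1: A = 0.531 mm² = 5.310e-07 m²
R_1 = (4.97×10^-7)(17)/(5.310e-07) = 15.91 Ω
Seg 2: A = π(d/2)² = π(1.8500e-03 m)² = 1.075e-05 m²
R_2 = (2.29×10^-7)(11.9)/(1.075e-05) = 0.2534 Ω
Seg 3: A = π(d/2)² = π(1.9550e-03 m)² = 1.201e-05 m²
R_3 = (5.77×10^-8)(8.2)/(1.201e-05) = 0.0394 Ω
R_total = R_1 + R_2 + R_3 = 16.2 Ω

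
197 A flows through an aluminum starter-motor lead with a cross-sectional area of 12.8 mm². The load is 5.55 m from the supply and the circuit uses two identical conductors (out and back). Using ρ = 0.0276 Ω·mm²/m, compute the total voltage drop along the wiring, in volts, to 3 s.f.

4.72 V

ρ = 0.0276 Ω·mm²/m = 2.76×10^-8 Ω·m
A = 12.8 mm² = 1.280e-05 m²
Total conductor length (both ways) L = 2 × 5.55 = 11.1 m
R = ρL/A = (2.76×10^-8)(11.1)/(1.280e-05) = 0.02393 Ω
V = IR = 197 × 0.02393 = 4.72 V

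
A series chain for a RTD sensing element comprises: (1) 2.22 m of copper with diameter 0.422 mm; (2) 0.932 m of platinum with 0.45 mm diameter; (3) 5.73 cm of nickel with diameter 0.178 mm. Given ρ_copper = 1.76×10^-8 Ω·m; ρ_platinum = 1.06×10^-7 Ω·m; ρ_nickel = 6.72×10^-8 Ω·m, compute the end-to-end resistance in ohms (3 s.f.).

Seg 1: A = π(d/2)² = π(2.1100e-04 m)² = 1.399e-07 m²
R_1 = (1.76×10^-8)(2.22)/(1.399e-07) = 0.2794 Ω
Seg 2: A = π(d/2)² = π(2.2500e-04 m)² = 1.590e-07 m²
R_2 = (1.06×10^-7)(0.932)/(1.590e-07) = 0.6212 Ω
Seg 3: A = π(d/2)² = π(8.9000e-05 m)² = 2.488e-08 m²
R_3 = (6.72×10^-8)(0.0573)/(2.488e-08) = 0.1547 Ω
R_total = R_1 + R_2 + R_3 = 1.06 Ω

1.06 Ω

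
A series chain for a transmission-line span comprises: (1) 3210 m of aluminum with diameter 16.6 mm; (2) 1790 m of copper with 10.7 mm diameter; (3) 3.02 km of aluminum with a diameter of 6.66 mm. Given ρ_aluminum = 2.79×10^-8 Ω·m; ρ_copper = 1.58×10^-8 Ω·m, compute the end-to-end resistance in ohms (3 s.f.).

3.15 Ω

Seg 1: A = π(d/2)² = π(8.3000e-03 m)² = 2.164e-04 m²
R_1 = (2.79×10^-8)(3210)/(2.164e-04) = 0.4138 Ω
Seg 2: A = π(d/2)² = π(5.3500e-03 m)² = 8.992e-05 m²
R_2 = (1.58×10^-8)(1790)/(8.992e-05) = 0.3145 Ω
Seg 3: A = π(d/2)² = π(3.3300e-03 m)² = 3.484e-05 m²
R_3 = (2.79×10^-8)(3020)/(3.484e-05) = 2.419 Ω
R_total = R_1 + R_2 + R_3 = 3.15 Ω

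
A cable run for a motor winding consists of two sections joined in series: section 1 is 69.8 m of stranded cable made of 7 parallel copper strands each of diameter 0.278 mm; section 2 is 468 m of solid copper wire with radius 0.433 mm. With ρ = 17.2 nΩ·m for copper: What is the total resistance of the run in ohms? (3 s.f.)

16.5 Ω

ρ = 17.2 nΩ·m = 1.72×10^-8 Ω·m
Section 1: A_strand = π(1.3900e-04)² = 6.070e-08 m²; R₁ = ρL/(N·A_s) = (1.72×10^-8)(69.8)/(7×6.070e-08) = 2.826 Ω
Section 2: A = πr² = π(4.3300e-04 m)² = 5.890e-07 m²
R₂ = (1.72×10^-8)(468)/(5.890e-07) = 13.67 Ω
R = R₁ + R₂ = 16.5 Ω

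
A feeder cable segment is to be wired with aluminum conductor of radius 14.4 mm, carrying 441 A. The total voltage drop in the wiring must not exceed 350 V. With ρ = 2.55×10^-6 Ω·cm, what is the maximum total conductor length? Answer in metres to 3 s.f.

ρ = 2.55×10^-6 Ω·cm = 2.55×10^-8 Ω·m
A = πr² = π(1.4400e-02 m)² = 6.514e-04 m²
L_max = V_max·A/(1·ρI) = (350)(6.514e-04)/(2.55×10^-8×441) = 20300 m

20300 m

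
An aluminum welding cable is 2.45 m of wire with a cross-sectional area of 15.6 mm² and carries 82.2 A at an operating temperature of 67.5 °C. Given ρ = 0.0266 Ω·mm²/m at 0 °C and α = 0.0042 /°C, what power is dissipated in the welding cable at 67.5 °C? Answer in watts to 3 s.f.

ρ = 0.0266 Ω·mm²/m = 2.66×10^-8 Ω·m
A = 15.6 mm² = 1.560e-05 m²
R₍0₎ = ρL/A = (2.66×10^-8)(2.45)/(1.560e-05) = 0.004178 Ω
R₍67.5₎ = R₍0₎(1 + αΔT) = 0.004178 × (1 + 0.0042×67.5) = 0.005362 Ω
P = I²R = (82.2)² × 0.005362 = 36.2 W

36.2 W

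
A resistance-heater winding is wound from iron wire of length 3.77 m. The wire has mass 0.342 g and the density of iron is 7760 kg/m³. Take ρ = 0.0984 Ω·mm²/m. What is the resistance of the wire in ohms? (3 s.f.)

31.7 Ω

ρ = 0.0984 Ω·mm²/m = 9.84×10^-8 Ω·m
A = m/(density·L) = 3.420×10^-4/(7760×3.77) = 1.1690e-08 m²
R = ρL/A = (9.84×10^-8)(3.77)/(1.1690e-08) = 31.7 Ω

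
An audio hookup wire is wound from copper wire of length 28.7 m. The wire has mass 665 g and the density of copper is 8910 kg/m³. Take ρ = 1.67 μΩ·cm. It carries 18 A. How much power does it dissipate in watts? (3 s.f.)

59.7 W

ρ = 1.67 μΩ·cm = 1.67×10^-8 Ω·m
A = m/(density·L) = 0.665/(8910×28.7) = 2.6005e-06 m²
R = ρL/A = (1.67×10^-8)(28.7)/(2.6005e-06) = 0.1843 Ω
P = I²R = (18)² × 0.1843 = 59.7 W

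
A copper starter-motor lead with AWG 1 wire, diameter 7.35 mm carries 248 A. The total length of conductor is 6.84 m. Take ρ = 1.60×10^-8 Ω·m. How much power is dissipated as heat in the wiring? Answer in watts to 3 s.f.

159 W

A = π(7.35/2 mm)² = π(3.6750e-03 m)² = 4.243e-05 m²
R = ρL/A = (1.60×10^-8)(6.84)/(4.243e-05) = 0.002579 Ω
P = I²R = (248)² × 0.002579 = 159 W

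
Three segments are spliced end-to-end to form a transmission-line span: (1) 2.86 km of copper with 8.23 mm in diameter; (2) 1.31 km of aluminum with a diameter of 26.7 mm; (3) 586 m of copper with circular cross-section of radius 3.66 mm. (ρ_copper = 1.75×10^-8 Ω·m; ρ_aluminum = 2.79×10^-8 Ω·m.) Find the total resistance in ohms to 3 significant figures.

Seg 1: A = π(d/2)² = π(4.1150e-03 m)² = 5.320e-05 m²
R_1 = (1.75×10^-8)(2860)/(5.320e-05) = 0.9408 Ω
Seg 2: A = π(d/2)² = π(1.3350e-02 m)² = 5.599e-04 m²
R_2 = (2.79×10^-8)(1310)/(5.599e-04) = 0.06528 Ω
Seg 3: A = πr² = π(3.6600e-03 m)² = 4.208e-05 m²
R_3 = (1.75×10^-8)(586)/(4.208e-05) = 0.2437 Ω
R_total = R_1 + R_2 + R_3 = 1.25 Ω

1.25 Ω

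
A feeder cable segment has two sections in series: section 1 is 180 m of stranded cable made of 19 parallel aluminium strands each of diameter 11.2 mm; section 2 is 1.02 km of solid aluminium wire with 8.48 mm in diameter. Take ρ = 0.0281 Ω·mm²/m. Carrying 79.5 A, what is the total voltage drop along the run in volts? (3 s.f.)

40.6 V

ρ = 0.0281 Ω·mm²/m = 2.81×10^-8 Ω·m
Section 1: A_strand = π(5.6000e-03)² = 9.852e-05 m²; R₁ = ρL/(N·A_s) = (2.81×10^-8)(180)/(19×9.852e-05) = 0.002702 Ω
Section 2: A = π(d/2)² = π(4.2400e-03 m)² = 5.648e-05 m²
R₂ = (2.81×10^-8)(1020)/(5.648e-05) = 0.5075 Ω
R = R₁ + R₂ = 0.5102 Ω
V = IR = 79.5 × 0.5102 = 40.6 V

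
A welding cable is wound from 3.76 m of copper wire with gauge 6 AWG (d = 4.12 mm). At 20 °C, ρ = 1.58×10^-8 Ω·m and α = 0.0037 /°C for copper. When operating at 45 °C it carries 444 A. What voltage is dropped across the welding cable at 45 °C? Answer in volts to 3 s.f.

A = π(4.12/2 mm)² = π(2.0600e-03 m)² = 1.333e-05 m²
R₍20₎ = ρL/A = (1.58×10^-8)(3.76)/(1.333e-05) = 0.004456 Ω
R₍45₎ = R₍20₎(1 + αΔT) = 0.004456 × (1 + 0.0037×25) = 0.004868 Ω
V = IR = 444 × 0.004868 = 2.16 V

2.16 V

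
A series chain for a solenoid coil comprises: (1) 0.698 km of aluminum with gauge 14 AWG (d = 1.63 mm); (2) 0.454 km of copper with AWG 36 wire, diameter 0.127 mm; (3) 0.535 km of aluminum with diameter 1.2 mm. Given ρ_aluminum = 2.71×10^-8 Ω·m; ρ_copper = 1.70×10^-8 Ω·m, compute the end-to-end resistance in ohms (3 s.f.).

Seg 1: A = π(1.63/2 mm)² = π(8.1500e-04 m)² = 2.087e-06 m²
R_1 = (2.71×10^-8)(698)/(2.087e-06) = 9.065 Ω
Seg 2: A = π(0.127/2 mm)² = π(6.3500e-05 m)² = 1.267e-08 m²
R_2 = (1.70×10^-8)(454)/(1.267e-08) = 609.3 Ω
Seg 3: A = π(d/2)² = π(6.0000e-04 m)² = 1.131e-06 m²
R_3 = (2.71×10^-8)(535)/(1.131e-06) = 12.82 Ω
R_total = R_1 + R_2 + R_3 = 631 Ω

631 Ω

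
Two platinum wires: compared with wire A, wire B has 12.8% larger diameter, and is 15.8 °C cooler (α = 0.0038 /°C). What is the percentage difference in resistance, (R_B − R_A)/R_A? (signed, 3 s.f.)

R ∝ ρL/d² with ρ ∝ (1+αΔT), so R_B/R_A = (1 + 12.8/100)⁻² × (1 − 0.0038×15.8)
= 0.7859 × 0.94 = 0.7387
(R_B − R_A)/R_A = 0.7387 − 1 = -26.1%

-26.1%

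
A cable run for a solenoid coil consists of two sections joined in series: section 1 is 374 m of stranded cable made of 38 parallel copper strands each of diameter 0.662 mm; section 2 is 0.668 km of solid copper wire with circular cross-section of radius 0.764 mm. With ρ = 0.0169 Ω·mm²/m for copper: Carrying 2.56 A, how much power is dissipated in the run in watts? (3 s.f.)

ρ = 0.0169 Ω·mm²/m = 1.69×10^-8 Ω·m
Section 1: A_strand = π(3.3100e-04)² = 3.442e-07 m²; R₁ = ρL/(N·A_s) = (1.69×10^-8)(374)/(38×3.442e-07) = 0.4832 Ω
Section 2: A = πr² = π(7.6400e-04 m)² = 1.834e-06 m²
R₂ = (1.69×10^-8)(668)/(1.834e-06) = 6.156 Ω
R = R₁ + R₂ = 6.64 Ω
P = I²R = (2.56)² × 6.64 = 43.5 W

43.5 W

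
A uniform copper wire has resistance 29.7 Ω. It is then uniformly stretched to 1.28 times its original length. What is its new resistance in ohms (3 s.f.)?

Volume constant ⇒ A' = A/k with k = 1.28. R' = ρ(kL)/(A/k) = k²R.
R' = 1.638 × 29.7 = 48.7 Ω

48.7 Ω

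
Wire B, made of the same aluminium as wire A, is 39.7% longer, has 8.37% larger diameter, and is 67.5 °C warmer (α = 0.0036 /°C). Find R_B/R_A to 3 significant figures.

R ∝ ρL/d² with ρ ∝ (1+αΔT), so R_B/R_A = (1 + 39.7/100) × (1 + 8.37/100)⁻² × (1 + 0.0036×67.5)
= 1.397 × 0.8515 × 1.243 = 1.48

1.48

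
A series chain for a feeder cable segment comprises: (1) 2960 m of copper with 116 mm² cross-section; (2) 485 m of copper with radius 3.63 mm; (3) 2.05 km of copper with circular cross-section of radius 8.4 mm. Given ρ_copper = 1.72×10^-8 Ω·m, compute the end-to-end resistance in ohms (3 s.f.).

Seg 1: A = 116 mm² = 1.160e-04 m²
R_1 = (1.72×10^-8)(2960)/(1.160e-04) = 0.4389 Ω
Seg 2: A = πr² = π(3.6300e-03 m)² = 4.140e-05 m²
R_2 = (1.72×10^-8)(485)/(4.140e-05) = 0.2015 Ω
Seg 3: A = πr² = π(8.4000e-03 m)² = 2.217e-04 m²
R_3 = (1.72×10^-8)(2050)/(2.217e-04) = 0.1591 Ω
R_total = R_1 + R_2 + R_3 = 0.799 Ω

0.799 Ω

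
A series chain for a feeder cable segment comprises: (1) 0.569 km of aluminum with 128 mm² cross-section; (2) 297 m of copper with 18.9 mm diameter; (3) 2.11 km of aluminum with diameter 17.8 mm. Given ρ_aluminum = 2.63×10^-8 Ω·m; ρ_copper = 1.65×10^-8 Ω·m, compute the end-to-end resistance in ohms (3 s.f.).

0.357 Ω

Seg 1: A = 128 mm² = 1.280e-04 m²
R_1 = (2.63×10^-8)(569)/(1.280e-04) = 0.1169 Ω
Seg 2: A = π(d/2)² = π(9.4500e-03 m)² = 2.806e-04 m²
R_2 = (1.65×10^-8)(297)/(2.806e-04) = 0.01747 Ω
Seg 3: A = π(d/2)² = π(8.9000e-03 m)² = 2.488e-04 m²
R_3 = (2.63×10^-8)(2110)/(2.488e-04) = 0.223 Ω
R_total = R_1 + R_2 + R_3 = 0.357 Ω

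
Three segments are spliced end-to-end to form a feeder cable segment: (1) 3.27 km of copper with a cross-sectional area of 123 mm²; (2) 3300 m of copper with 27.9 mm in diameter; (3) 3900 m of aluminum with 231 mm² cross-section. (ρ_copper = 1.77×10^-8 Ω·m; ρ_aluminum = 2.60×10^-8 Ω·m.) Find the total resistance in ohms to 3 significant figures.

1.01 Ω

Seg 1: A = 123 mm² = 1.230e-04 m²
R_1 = (1.77×10^-8)(3270)/(1.230e-04) = 0.4706 Ω
Seg 2: A = π(d/2)² = π(1.3950e-02 m)² = 6.114e-04 m²
R_2 = (1.77×10^-8)(3300)/(6.114e-04) = 0.09554 Ω
Seg 3: A = 231 mm² = 2.310e-04 m²
R_3 = (2.60×10^-8)(3900)/(2.310e-04) = 0.439 Ω
R_total = R_1 + R_2 + R_3 = 1.01 Ω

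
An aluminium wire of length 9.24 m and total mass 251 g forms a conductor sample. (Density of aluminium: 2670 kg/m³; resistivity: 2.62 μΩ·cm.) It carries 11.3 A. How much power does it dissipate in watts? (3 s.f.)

3.04 W

ρ = 2.62 μΩ·cm = 2.62×10^-8 Ω·m
A = m/(density·L) = 0.251/(2670×9.24) = 1.0174e-05 m²
R = ρL/A = (2.62×10^-8)(9.24)/(1.0174e-05) = 0.02379 Ω
P = I²R = (11.3)² × 0.02379 = 3.04 W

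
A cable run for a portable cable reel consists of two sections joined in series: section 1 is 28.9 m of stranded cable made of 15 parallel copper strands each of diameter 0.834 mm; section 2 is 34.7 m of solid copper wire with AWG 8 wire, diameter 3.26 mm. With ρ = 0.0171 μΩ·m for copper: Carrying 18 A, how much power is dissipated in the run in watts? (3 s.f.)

ρ = 0.0171 μΩ·m = 1.71×10^-8 Ω·m
Section 1: A_strand = π(4.1700e-04)² = 5.463e-07 m²; R₁ = ρL/(N·A_s) = (1.71×10^-8)(28.9)/(15×5.463e-07) = 0.06031 Ω
Section 2: A = π(3.26/2 mm)² = π(1.6300e-03 m)² = 8.347e-06 m²
R₂ = (1.71×10^-8)(34.7)/(8.347e-06) = 0.07109 Ω
R = R₁ + R₂ = 0.1314 Ω
P = I²R = (18)² × 0.1314 = 42.6 W

42.6 W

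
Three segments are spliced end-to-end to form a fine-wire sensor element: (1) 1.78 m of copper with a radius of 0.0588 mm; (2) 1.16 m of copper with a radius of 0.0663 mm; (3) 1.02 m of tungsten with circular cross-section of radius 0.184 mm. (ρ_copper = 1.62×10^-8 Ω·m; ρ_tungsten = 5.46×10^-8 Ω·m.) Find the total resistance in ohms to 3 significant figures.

4.54 Ω

Seg 1: A = πr² = π(5.8800e-05 m)² = 1.086e-08 m²
R_1 = (1.62×10^-8)(1.78)/(1.086e-08) = 2.655 Ω
Seg 2: A = πr² = π(6.6300e-05 m)² = 1.381e-08 m²
R_2 = (1.62×10^-8)(1.16)/(1.381e-08) = 1.361 Ω
Seg 3: A = πr² = π(1.8400e-04 m)² = 1.064e-07 m²
R_3 = (5.46×10^-8)(1.02)/(1.064e-07) = 0.5236 Ω
R_total = R_1 + R_2 + R_3 = 4.54 Ω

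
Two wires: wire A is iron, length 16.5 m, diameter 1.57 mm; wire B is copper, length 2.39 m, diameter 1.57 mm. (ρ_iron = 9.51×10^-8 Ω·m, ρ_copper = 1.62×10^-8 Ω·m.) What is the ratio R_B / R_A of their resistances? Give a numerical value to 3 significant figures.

R ∝ ρL/d², so R_B/R_A = (ρ_B/ρ_A) × (L_B/L_A)
= (1.62×10^-8/9.51×10^-8) × (2.39/16.5) = 0.0247

0.0247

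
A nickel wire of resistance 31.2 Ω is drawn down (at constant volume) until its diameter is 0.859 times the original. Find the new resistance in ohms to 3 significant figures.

57.3 Ω

Volume constant ⇒ L' = L/r² with r = 0.859. R' = ρL'/A' = ρ(L/r²)/(πr²d₀²/4) = R/r⁴.
R' = 1.837 × 31.2 = 57.3 Ω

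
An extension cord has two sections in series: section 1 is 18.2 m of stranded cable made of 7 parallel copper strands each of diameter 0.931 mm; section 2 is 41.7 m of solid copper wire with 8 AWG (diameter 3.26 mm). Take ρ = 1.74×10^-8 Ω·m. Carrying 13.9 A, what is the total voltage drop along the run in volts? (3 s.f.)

Section 1: A_strand = π(4.6550e-04)² = 6.808e-07 m²; R₁ = ρL/(N·A_s) = (1.74×10^-8)(18.2)/(7×6.808e-07) = 0.06646 Ω
Section 2: A = π(3.26/2 mm)² = π(1.6300e-03 m)² = 8.347e-06 m²
R₂ = (1.74×10^-8)(41.7)/(8.347e-06) = 0.08693 Ω
R = R₁ + R₂ = 0.1534 Ω
V = IR = 13.9 × 0.1534 = 2.13 V

2.13 V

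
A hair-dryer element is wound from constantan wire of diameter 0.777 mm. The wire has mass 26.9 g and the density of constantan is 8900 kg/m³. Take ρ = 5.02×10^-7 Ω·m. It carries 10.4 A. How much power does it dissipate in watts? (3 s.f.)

730 W

A = π(d/2)² = π(3.8850e-04 m)² = 4.7417e-07 m²
L = m/(density·A) = 0.0269/(8900×4.7417e-07) = 6.374 m
R = ρL/A = (5.02×10^-7)(6.374)/(4.7417e-07) = 6.748 Ω
P = I²R = (10.4)² × 6.748 = 730 W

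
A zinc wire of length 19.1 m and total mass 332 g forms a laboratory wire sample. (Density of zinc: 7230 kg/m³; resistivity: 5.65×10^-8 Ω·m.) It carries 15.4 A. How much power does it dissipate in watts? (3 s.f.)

A = m/(density·L) = 0.332/(7230×19.1) = 2.4042e-06 m²
R = ρL/A = (5.65×10^-8)(19.1)/(2.4042e-06) = 0.4489 Ω
P = I²R = (15.4)² × 0.4489 = 106 W

106 W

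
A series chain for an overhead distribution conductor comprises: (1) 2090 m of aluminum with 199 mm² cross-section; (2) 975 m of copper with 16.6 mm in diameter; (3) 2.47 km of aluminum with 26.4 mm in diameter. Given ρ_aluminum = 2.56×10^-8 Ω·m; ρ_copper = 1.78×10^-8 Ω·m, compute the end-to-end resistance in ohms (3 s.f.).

Seg 1: A = 199 mm² = 1.990e-04 m²
R_1 = (2.56×10^-8)(2090)/(1.990e-04) = 0.2689 Ω
Seg 2: A = π(d/2)² = π(8.3000e-03 m)² = 2.164e-04 m²
R_2 = (1.78×10^-8)(975)/(2.164e-04) = 0.08019 Ω
Seg 3: A = π(d/2)² = π(1.3200e-02 m)² = 5.474e-04 m²
R_3 = (2.56×10^-8)(2470)/(5.474e-04) = 0.1155 Ω
R_total = R_1 + R_2 + R_3 = 0.465 Ω

0.465 Ω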